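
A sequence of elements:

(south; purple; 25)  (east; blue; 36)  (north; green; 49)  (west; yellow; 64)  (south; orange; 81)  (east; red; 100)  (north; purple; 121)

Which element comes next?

For the direction, repeats south → east → north → west: south, east, north, west, south, east, north → west.
Colour: repeats purple → blue → green → yellow → orange → red, so purple, blue, green, yellow, orange, red, purple → blue.
Third slot goes 25, 36, 49, 64, 81, 100, 121 → 144 (perfect squares: 5², 6², 7², …).
So the next element is (west; blue; 144).

(west; blue; 144)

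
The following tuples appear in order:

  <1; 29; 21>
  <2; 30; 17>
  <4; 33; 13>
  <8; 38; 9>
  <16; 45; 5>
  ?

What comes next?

First component: 1, 2, 4, 8, 16 → 32 (×2 each step).
Second component goes 29, 30, 33, 38, 45 → 54 (differences are 1, 3, 5, … (increasing by 2 each time)).
Third component: −4 each step, so 21, 17, 13, 9, 5 → 1.
So the next tuple is <32; 54; 1>.

<32; 54; 1>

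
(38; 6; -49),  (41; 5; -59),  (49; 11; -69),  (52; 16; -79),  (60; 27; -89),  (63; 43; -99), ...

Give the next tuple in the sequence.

(71; 70; -109)

First component: alternating steps +3, +8, +3, +8, …; 38, 41, 49, 52, 60, 63 → 71.
Second component: 6, 5, 11, 16, 27, 43 → 70 (each term is the sum of the two before it).
Third component: −10 each step; -49, -59, -69, -79, -89, -99 → -109.
So the next tuple is (71; 70; -109).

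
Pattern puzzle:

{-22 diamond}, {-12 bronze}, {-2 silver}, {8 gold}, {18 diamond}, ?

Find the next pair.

First slot: +10 each step; -22, -12, -2, 8, 18 → 28.
Rank: repeats diamond → bronze → silver → gold, so diamond, bronze, silver, gold, diamond → bronze.
Putting it together: {28 bronze}.

{28 bronze}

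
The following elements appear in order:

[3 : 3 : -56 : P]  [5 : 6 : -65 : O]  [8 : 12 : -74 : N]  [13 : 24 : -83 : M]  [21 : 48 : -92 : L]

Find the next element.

[34 : 96 : -101 : K]

First part — each term is the sum of the two before it: 3, 5, 8, 13, 21 → 34.
Second part goes 3, 6, 12, 24, 48 → 96 (×2 each step).
Third part — −9 each step: -56, -65, -74, -83, -92 → -101.
Letter — letters move back 1 place in the alphabet: P, O, N, M, L → K.
Combining the parts gives [34 : 96 : -101 : K].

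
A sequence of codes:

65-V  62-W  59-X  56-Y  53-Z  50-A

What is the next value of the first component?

47

First component — −3 each step: 65, 62, 59, 56, 53, 50 → 47.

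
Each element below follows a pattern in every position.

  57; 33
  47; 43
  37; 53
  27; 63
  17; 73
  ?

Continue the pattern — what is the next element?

First slot: −10 each step, so 57, 47, 37, 27, 17 → 7.
Second slot: together with the first slot always sums to 90, so 33, 43, 53, 63, 73 → 83.
So the next element is 7; 83.

7; 83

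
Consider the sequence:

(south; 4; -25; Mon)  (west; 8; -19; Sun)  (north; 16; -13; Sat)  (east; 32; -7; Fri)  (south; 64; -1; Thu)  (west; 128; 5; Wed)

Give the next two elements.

(north; 256; 11; Tue), (east; 512; 17; Mon)

Direction: repeats south → west → north → east, so south, west, north, east, south, west → north → east.
For the second value, ×2 each step: 4, 8, 16, 32, 64, 128 → 256 → 512.
For the third value, +6 each step: -25, -19, -13, -7, -1, 5 → 11 → 17.
Day goes Mon, Sun, Sat, Fri, Thu, Wed → Tue → Mon (runs backward through the weekdays Mon→Sun).
Putting the parts together: (north; 256; 11; Tue) and then (east; 512; 17; Mon).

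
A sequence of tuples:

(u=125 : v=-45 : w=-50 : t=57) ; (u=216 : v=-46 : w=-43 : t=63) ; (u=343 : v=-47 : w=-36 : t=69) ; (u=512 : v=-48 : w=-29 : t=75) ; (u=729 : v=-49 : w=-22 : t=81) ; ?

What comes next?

U: perfect cubes: 5³, 6³, 7³, …; 125, 216, 343, 512, 729 → 1000.
V goes -45, -46, -47, -48, -49 → -50 (−1 each step).
W: +7 each step; -50, -43, -36, -29, -22 → -15.
T — +6 each step: 57, 63, 69, 75, 81 → 87.
Combining the parts gives (u=1000 : v=-50 : w=-15 : t=87).

(u=1000 : v=-50 : w=-15 : t=87)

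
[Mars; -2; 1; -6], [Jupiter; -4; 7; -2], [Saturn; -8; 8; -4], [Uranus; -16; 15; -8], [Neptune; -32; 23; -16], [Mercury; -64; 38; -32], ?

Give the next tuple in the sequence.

Planet: runs through the planets Mercury→Neptune; Mars, Jupiter, Saturn, Uranus, Neptune, Mercury → Venus.
Second entry: ×2 each step, so -2, -4, -8, -16, -32, -64 → -128.
Third entry — each term is the sum of the two before it: 1, 7, 8, 15, 23, 38 → 61.
Fourth entry goes -6, -2, -4, -8, -16, -32 → -64 (always the previous value of the second entry).
Combining the parts gives [Venus; -128; 61; -64].

[Venus; -128; 61; -64]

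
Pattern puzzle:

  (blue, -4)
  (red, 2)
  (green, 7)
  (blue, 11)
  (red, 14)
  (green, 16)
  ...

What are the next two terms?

(blue, 17), (red, 17)

Colour: blue, red, green, blue, red, green → blue → red (repeats blue → red → green).
Second part — differences are 6, 5, 4, … (decreasing by 1 each time): -4, 2, 7, 11, 14, 16 → 17 → 17.
So the next two terms are (blue, 17) and (red, 17).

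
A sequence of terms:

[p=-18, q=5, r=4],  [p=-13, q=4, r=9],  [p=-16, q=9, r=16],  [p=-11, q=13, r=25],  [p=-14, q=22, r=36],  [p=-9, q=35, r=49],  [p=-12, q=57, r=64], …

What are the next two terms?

For the p, alternating steps +5, −3, +5, −3, …: -18, -13, -16, -11, -14, -9, -12 → -7 → -10.
Q: 5, 4, 9, 13, 22, 35, 57 → 92 → 149 (each term is the sum of the two before it).
R — perfect squares: 2², 3², 4², …: 4, 9, 16, 25, 36, 49, 64 → 81 → 100.
So the next two terms are [p=-7, q=92, r=81] and [p=-10, q=149, r=100].

[p=-7, q=92, r=81], [p=-10, q=149, r=100]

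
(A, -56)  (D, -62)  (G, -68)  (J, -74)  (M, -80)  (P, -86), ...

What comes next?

Letter: letters move forward 3 places in the alphabet, so A, D, G, J, M, P → S.
Second slot: −6 each step; -56, -62, -68, -74, -80, -86 → -92.
So the next element is (S, -92).

(S, -92)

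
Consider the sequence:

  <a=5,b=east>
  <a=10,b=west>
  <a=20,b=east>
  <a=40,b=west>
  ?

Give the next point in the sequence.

<a=80,b=east>

A goes 5, 10, 20, 40 → 80 (×2 each step).
B — alternates east ↔ west: east, west, east, west → east.
Putting it together: <a=80,b=east>.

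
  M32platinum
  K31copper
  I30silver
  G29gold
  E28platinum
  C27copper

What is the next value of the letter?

Letter: letters move back 2 places in the alphabet, so M, K, I, G, E, C → A.

A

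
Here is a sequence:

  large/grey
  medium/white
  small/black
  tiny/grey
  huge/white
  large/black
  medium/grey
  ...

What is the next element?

Size goes large, medium, small, tiny, huge, large, medium → small (repeats large → medium → small → tiny → huge).
For the shade, repeats grey → white → black: grey, white, black, grey, white, black, grey → white.
Combining the parts gives small/white.

small/white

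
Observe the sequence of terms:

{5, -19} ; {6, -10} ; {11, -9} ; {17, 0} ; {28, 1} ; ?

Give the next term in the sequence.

First component: 5, 6, 11, 17, 28 → 45 (each term is the sum of the two before it).
For the second component, alternating steps +9, +1, +9, +1, …: -19, -10, -9, 0, 1 → 10.
Combining the parts gives {45, 10}.

{45, 10}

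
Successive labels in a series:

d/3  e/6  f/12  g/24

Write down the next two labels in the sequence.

Letter — letters move forward 1 place in the alphabet: d, e, f, g → h → i.
Second component: 3, 6, 12, 24 → 48 → 96 (×2 each step).
Putting the parts together: h/48 and then i/96.

h/48 then i/96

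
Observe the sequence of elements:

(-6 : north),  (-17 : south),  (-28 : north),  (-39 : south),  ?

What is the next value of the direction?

For the direction, alternates north ↔ south: north, south, north, south → north.

north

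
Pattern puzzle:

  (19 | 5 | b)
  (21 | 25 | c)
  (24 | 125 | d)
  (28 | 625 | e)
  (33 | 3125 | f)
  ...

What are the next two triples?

(39 | 15625 | g), (46 | 78125 | h)

For the first entry, differences are 2, 3, 4, … (increasing by 1 each time): 19, 21, 24, 28, 33 → 39 → 46.
For the second entry, ×5 each step: 5, 25, 125, 625, 3125 → 15625 → 78125.
Letter: b, c, d, e, f → g → h (letters move forward 1 place in the alphabet).
So the next two triples are (39 | 15625 | g) and (46 | 78125 | h).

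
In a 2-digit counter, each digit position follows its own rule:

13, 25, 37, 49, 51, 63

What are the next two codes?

75 then 87

First digit — +1 each step, mod 10: 1, 2, 3, 4, 5, 6 → 7 → 8.
For the second digit, +2 each step, mod 10: 3, 5, 7, 9, 1, 3 → 5 → 7.
Putting the parts together: 75 and then 87.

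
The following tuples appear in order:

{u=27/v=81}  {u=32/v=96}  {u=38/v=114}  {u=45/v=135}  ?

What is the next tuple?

U: differences are 5, 6, 7, … (increasing by 1 each time), so 27, 32, 38, 45 → 53.
V: always 3 × the u, so 81, 96, 114, 135 → 159.
So the next tuple is {u=53/v=159}.

{u=53/v=159}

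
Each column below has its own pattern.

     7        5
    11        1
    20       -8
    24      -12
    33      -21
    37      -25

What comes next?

46  -34

First component: 7, 11, 20, 24, 33, 37 → 46 (alternating steps +4, +9, +4, +9, …).
Second component: together with the first component always sums to 12, so 5, 1, -8, -12, -21, -25 → -34.
Combining the parts gives 46  -34.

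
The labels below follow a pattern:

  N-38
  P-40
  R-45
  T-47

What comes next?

V-52

Letter: N, P, R, T → V (letters move forward 2 places in the alphabet).
Second component: 38, 40, 45, 47 → 52 (alternating steps +2, +5, +2, +5, …).
So the next label is V-52.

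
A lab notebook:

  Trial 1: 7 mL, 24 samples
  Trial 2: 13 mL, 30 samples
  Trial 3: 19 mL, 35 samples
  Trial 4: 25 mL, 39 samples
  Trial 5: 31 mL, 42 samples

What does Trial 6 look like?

37 mL, 44 samples

ML: +6 each step, so 7, 13, 19, 25, 31 → 37.
Samples — differences are 6, 5, 4, … (decreasing by 1 each time): 24, 30, 35, 39, 42 → 44.
Combining the parts gives 37 mL, 44 samples.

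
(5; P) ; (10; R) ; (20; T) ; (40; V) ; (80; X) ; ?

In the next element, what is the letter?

Z

First component: ×2 each step, so 5, 10, 20, 40, 80 → 160.
Letter: letters move forward 2 places in the alphabet; P, R, T, V, X → Z.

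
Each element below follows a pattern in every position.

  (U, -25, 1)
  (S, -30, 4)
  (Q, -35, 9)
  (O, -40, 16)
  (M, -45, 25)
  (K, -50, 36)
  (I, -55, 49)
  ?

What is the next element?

Letter: letters move back 2 places in the alphabet, so U, S, Q, O, M, K, I → G.
For the second entry, −5 each step: -25, -30, -35, -40, -45, -50, -55 → -60.
Third entry — perfect squares: 1², 2², 3², …: 1, 4, 9, 16, 25, 36, 49 → 64.
Combining the parts gives (G, -60, 64).

(G, -60, 64)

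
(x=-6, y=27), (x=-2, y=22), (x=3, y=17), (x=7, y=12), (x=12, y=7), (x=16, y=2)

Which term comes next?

(x=21, y=-3)

X — alternating steps +4, +5, +4, +5, …: -6, -2, 3, 7, 12, 16 → 21.
Y: −5 each step, so 27, 22, 17, 12, 7, 2 → -3.
Combining the parts gives (x=21, y=-3).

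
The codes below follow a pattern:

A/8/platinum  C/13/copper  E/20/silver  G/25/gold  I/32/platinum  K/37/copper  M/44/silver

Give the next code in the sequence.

Letter: letters move forward 2 places in the alphabet, so A, C, E, G, I, K, M → O.
Second component — alternating steps +5, +7, +5, +7, …: 8, 13, 20, 25, 32, 37, 44 → 49.
Metal: repeats platinum → copper → silver → gold; platinum, copper, silver, gold, platinum, copper, silver → gold.
Putting it together: O/49/gold.

O/49/gold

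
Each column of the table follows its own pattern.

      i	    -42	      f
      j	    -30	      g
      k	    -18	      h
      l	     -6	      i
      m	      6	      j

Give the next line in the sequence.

n  18  k

First letter: letters move forward 1 place in the alphabet; i, j, k, l, m → n.
Second component goes -42, -30, -18, -6, 6 → 18 (+12 each step).
Second letter: f, g, h, i, j → k (letters move forward 1 place in the alphabet).
Putting it together: n  18  k.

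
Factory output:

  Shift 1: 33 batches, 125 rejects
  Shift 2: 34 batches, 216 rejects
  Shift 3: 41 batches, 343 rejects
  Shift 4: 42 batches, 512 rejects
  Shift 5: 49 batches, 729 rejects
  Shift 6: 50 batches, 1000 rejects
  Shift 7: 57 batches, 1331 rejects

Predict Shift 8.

58 batches, 1728 rejects

Batches — alternating steps +1, +7, +1, +7, …: 33, 34, 41, 42, 49, 50, 57 → 58.
Rejects goes 125, 216, 343, 512, 729, 1000, 1331 → 1728 (perfect cubes: 5³, 6³, 7³, …).
So the next row is 58 batches, 1728 rejects.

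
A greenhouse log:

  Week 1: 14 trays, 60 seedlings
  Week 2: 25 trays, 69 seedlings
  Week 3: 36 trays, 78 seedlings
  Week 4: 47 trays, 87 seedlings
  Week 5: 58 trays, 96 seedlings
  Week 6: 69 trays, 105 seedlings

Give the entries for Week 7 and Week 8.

Trays — +11 each step: 14, 25, 36, 47, 58, 69 → 80 → 91.
Seedlings: +9 each step, so 60, 69, 78, 87, 96, 105 → 114 → 123.
So the next two lines are 80 trays, 114 seedlings and 91 trays, 123 seedlings.

80 trays, 114 seedlings; 91 trays, 123 seedlings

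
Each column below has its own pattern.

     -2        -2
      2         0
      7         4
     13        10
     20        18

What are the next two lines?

First component: differences are 4, 5, 6, … (increasing by 1 each time), so -2, 2, 7, 13, 20 → 28 → 37.
For the second component, differences are 2, 4, 6, … (increasing by 2 each time): -2, 0, 4, 10, 18 → 28 → 40.
So the next two lines are 28  28 and 37  40.

28  28; 37  40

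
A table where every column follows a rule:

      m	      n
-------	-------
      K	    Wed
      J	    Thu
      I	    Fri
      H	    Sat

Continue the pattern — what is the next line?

G  Sun

Column m: letters move back 1 place in the alphabet; K, J, I, H → G.
Column n: Wed, Thu, Fri, Sat → Sun (runs through the weekdays Mon→Sun).
So the next line is G  Sun.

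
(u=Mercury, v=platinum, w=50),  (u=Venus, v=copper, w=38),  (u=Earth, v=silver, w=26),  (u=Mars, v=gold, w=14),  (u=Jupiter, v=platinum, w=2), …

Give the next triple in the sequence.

(u=Saturn, v=copper, w=-10)

U goes Mercury, Venus, Earth, Mars, Jupiter → Saturn (runs through the planets Mercury→Neptune).
V: repeats platinum → copper → silver → gold; platinum, copper, silver, gold, platinum → copper.
For the w, −12 each step: 50, 38, 26, 14, 2 → -10.
Putting it together: (u=Saturn, v=copper, w=-10).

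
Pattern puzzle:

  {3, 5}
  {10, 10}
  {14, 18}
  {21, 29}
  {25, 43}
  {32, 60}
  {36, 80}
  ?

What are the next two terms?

{43, 103}, {47, 129}

First coordinate: alternating steps +7, +4, +7, +4, …, so 3, 10, 14, 21, 25, 32, 36 → 43 → 47.
For the second coordinate, differences are 5, 8, 11, … (increasing by 3 each time): 5, 10, 18, 29, 43, 60, 80 → 103 → 129.
Putting the parts together: {43, 103} and then {47, 129}.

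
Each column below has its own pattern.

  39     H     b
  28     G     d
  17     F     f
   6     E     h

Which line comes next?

-5  D  j

First component: −11 each step; 39, 28, 17, 6 → -5.
First letter: H, G, F, E → D (letters move back 1 place in the alphabet).
Second letter goes b, d, f, h → j (letters move forward 2 places in the alphabet).
Combining the parts gives -5  D  j.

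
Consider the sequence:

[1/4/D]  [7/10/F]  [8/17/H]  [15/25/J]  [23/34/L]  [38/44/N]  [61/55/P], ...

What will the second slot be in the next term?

67

For the second slot, differences are 6, 7, 8, … (increasing by 1 each time): 4, 10, 17, 25, 34, 44, 55 → 67.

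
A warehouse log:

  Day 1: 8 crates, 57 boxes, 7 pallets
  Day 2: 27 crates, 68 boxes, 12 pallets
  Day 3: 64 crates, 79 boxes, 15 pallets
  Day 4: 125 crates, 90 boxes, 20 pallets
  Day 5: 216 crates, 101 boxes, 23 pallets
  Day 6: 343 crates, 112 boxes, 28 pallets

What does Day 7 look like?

512 crates, 123 boxes, 31 pallets

Crates: 8, 27, 64, 125, 216, 343 → 512 (perfect cubes: 2³, 3³, 4³, …).
For the boxes, +11 each step: 57, 68, 79, 90, 101, 112 → 123.
Pallets — alternating steps +5, +3, +5, +3, …: 7, 12, 15, 20, 23, 28 → 31.
So the next row is 512 crates, 123 boxes, 31 pallets.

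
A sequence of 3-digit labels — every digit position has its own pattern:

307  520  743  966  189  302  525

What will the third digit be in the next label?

8

Third digit: +3 each step, mod 10, so 7, 0, 3, 6, 9, 2, 5 → 8.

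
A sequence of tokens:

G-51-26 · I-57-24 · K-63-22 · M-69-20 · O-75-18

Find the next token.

Q-81-16

Letter — letters move forward 2 places in the alphabet: G, I, K, M, O → Q.
For the second component, +6 each step: 51, 57, 63, 69, 75 → 81.
For the third component, −2 each step: 26, 24, 22, 20, 18 → 16.
So the next token is Q-81-16.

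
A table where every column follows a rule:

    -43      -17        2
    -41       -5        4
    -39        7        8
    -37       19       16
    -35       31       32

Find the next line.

-33  43  64

First component goes -43, -41, -39, -37, -35 → -33 (+2 each step).
Second component: +12 each step, so -17, -5, 7, 19, 31 → 43.
For the third component, ×2 each step: 2, 4, 8, 16, 32 → 64.
So the next line is -33  43  64.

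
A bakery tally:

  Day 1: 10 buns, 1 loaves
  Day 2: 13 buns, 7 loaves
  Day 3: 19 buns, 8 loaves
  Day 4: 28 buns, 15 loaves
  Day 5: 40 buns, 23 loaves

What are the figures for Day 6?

Buns: differences are 3, 6, 9, … (increasing by 3 each time), so 10, 13, 19, 28, 40 → 55.
Loaves goes 1, 7, 8, 15, 23 → 38 (each term is the sum of the two before it).
Putting it together: 55 buns, 38 loaves.

55 buns, 38 loaves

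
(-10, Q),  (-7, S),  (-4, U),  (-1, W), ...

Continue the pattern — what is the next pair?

For the first slot, +3 each step: -10, -7, -4, -1 → 2.
Letter: letters move forward 2 places in the alphabet; Q, S, U, W → Y.
So the next pair is (2, Y).

(2, Y)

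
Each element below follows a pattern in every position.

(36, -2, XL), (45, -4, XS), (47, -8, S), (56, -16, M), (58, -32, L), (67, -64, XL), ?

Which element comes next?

First entry: alternating steps +9, +2, +9, +2, …; 36, 45, 47, 56, 58, 67 → 69.
For the second entry, ×2 each step: -2, -4, -8, -16, -32, -64 → -128.
Size: repeats XL → XS → S → M → L, so XL, XS, S, M, L, XL → XS.
Putting it together: (69, -128, XS).

(69, -128, XS)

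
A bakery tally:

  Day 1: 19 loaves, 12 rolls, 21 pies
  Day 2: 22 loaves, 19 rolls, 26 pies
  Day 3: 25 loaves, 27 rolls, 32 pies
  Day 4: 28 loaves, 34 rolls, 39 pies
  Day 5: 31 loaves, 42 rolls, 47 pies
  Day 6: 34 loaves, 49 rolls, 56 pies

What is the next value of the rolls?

57

Rolls: alternating steps +7, +8, +7, +8, …, so 12, 19, 27, 34, 42, 49 → 57.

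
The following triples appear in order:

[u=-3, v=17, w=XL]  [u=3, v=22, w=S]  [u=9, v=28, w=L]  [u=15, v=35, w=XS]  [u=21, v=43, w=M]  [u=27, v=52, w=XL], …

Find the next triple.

[u=33, v=62, w=S]

U goes -3, 3, 9, 15, 21, 27 → 33 (+6 each step).
V: differences are 5, 6, 7, … (increasing by 1 each time); 17, 22, 28, 35, 43, 52 → 62.
W goes XL, S, L, XS, M, XL → S (repeats XL → S → L → XS → M).
Putting it together: [u=33, v=62, w=S].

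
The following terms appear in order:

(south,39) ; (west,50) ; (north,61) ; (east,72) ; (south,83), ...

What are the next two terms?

(west,94), (north,105)

Direction: repeats south → west → north → east, so south, west, north, east, south → west → north.
Second entry: 39, 50, 61, 72, 83 → 94 → 105 (+11 each step).
So the next two terms are (west,94) and (north,105).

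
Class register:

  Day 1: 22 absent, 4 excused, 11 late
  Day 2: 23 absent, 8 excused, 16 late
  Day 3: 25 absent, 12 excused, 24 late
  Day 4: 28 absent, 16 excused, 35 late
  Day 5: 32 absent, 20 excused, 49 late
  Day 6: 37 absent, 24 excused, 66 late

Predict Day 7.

Absent: 22, 23, 25, 28, 32, 37 → 43 (differences are 1, 2, 3, … (increasing by 1 each time)).
For the excused, +4 each step: 4, 8, 12, 16, 20, 24 → 28.
Late — differences are 5, 8, 11, … (increasing by 3 each time): 11, 16, 24, 35, 49, 66 → 86.
So the next row is 43 absent, 28 excused, 86 late.

43 absent, 28 excused, 86 late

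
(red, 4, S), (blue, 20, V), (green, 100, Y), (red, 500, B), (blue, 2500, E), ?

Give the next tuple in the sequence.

For the colour, repeats red → blue → green: red, blue, green, red, blue → green.
Second slot goes 4, 20, 100, 500, 2500 → 12500 (×5 each step).
Letter: S, V, Y, B, E → H (letters move forward 3 places in the alphabet, wrapping Z→A).
So the next tuple is (green, 12500, H).

(green, 12500, H)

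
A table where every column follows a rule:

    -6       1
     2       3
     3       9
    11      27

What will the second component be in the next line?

81

First component goes -6, 2, 3, 11 → 12 (alternating steps +8, +1, +8, +1, …).
For the second component, ×3 each step: 1, 3, 9, 27 → 81.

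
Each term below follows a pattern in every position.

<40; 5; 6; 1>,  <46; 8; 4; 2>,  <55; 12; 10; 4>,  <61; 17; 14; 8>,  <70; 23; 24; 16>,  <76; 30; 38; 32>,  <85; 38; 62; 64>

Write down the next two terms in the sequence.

<91; 47; 100; 128>, <100; 57; 162; 256>

First part: alternating steps +6, +9, +6, +9, …; 40, 46, 55, 61, 70, 76, 85 → 91 → 100.
Second part goes 5, 8, 12, 17, 23, 30, 38 → 47 → 57 (differences are 3, 4, 5, … (increasing by 1 each time)).
Third part: each term is the sum of the two before it; 6, 4, 10, 14, 24, 38, 62 → 100 → 162.
Fourth part: ×2 each step; 1, 2, 4, 8, 16, 32, 64 → 128 → 256.
So the next two terms are <91; 47; 100; 128> and <100; 57; 162; 256>.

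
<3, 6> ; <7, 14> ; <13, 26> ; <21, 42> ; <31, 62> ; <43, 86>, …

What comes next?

First component: differences are 4, 6, 8, … (increasing by 2 each time), so 3, 7, 13, 21, 31, 43 → 57.
Second component: always 2 × the first component; 6, 14, 26, 42, 62, 86 → 114.
Combining the parts gives <57, 114>.

<57, 114>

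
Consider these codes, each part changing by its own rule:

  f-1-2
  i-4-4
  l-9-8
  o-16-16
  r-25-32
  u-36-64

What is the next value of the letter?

For the letter, letters move forward 3 places in the alphabet: f, i, l, o, r, u → x.
Second component goes 1, 4, 9, 16, 25, 36 → 49 (perfect squares: 1², 2², 3², …).
Third component — ×2 each step: 2, 4, 8, 16, 32, 64 → 128.

x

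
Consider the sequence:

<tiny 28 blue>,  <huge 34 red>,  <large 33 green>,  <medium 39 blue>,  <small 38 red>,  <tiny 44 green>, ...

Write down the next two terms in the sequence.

Size: repeats tiny → huge → large → medium → small; tiny, huge, large, medium, small, tiny → huge → large.
Second value: alternating steps +6, −1, +6, −1, …, so 28, 34, 33, 39, 38, 44 → 43 → 49.
Colour: repeats blue → red → green; blue, red, green, blue, red, green → blue → red.
So the next two terms are <huge 43 blue> and <large 49 red>.

<huge 43 blue>, <large 49 red>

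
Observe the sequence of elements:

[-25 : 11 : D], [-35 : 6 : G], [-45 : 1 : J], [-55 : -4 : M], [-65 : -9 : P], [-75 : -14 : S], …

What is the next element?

[-85 : -19 : V]

First part goes -25, -35, -45, -55, -65, -75 → -85 (−10 each step).
Second part — −5 each step: 11, 6, 1, -4, -9, -14 → -19.
Letter: letters move forward 3 places in the alphabet; D, G, J, M, P, S → V.
So the next element is [-85 : -19 : V].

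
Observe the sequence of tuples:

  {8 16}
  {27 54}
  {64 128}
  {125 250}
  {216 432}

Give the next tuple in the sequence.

First coordinate: perfect cubes: 2³, 3³, 4³, …, so 8, 27, 64, 125, 216 → 343.
Second coordinate: always 2 × the first coordinate; 16, 54, 128, 250, 432 → 686.
Combining the parts gives {343 686}.

{343 686}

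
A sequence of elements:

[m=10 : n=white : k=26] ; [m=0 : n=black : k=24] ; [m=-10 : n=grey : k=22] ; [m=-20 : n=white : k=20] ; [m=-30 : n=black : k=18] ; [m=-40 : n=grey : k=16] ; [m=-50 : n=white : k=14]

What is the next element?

For the m, −10 each step: 10, 0, -10, -20, -30, -40, -50 → -60.
N — repeats white → black → grey: white, black, grey, white, black, grey, white → black.
K: −2 each step; 26, 24, 22, 20, 18, 16, 14 → 12.
So the next element is [m=-60 : n=black : k=12].

[m=-60 : n=black : k=12]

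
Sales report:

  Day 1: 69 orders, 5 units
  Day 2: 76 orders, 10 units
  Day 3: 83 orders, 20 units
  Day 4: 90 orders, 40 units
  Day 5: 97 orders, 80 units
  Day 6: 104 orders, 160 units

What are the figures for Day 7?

Orders: 69, 76, 83, 90, 97, 104 → 111 (+7 each step).
For the units, ×2 each step: 5, 10, 20, 40, 80, 160 → 320.
Putting it together: 111 orders, 320 units.

111 orders, 320 units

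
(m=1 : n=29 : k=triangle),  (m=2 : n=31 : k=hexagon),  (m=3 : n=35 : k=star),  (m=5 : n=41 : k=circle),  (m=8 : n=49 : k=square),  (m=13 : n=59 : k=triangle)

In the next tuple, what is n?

N: 29, 31, 35, 41, 49, 59 → 71 (differences are 2, 4, 6, … (increasing by 2 each time)).

71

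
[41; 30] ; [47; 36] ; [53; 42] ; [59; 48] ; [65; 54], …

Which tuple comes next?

For the first value, +6 each step: 41, 47, 53, 59, 65 → 71.
Second value goes 30, 36, 42, 48, 54 → 60 (always 11 less than the first value).
Combining the parts gives [71; 60].

[71; 60]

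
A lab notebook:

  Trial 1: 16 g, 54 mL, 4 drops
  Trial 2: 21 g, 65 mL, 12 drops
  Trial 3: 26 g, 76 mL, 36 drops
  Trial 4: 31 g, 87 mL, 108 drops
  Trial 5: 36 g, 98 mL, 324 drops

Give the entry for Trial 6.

41 g, 109 mL, 972 drops

G goes 16, 21, 26, 31, 36 → 41 (+5 each step).
For the mL, +11 each step: 54, 65, 76, 87, 98 → 109.
Drops: 4, 12, 36, 108, 324 → 972 (×3 each step).
So the next row is 41 g, 109 mL, 972 drops.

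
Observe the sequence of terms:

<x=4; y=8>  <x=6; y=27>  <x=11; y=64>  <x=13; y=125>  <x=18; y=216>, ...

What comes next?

X: alternating steps +2, +5, +2, +5, …, so 4, 6, 11, 13, 18 → 20.
Y: 8, 27, 64, 125, 216 → 343 (perfect cubes: 2³, 3³, 4³, …).
Putting it together: <x=20; y=343>.

<x=20; y=343>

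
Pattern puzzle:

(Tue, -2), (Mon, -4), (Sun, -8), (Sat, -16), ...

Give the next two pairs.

(Fri, -32), (Thu, -64)

Day: runs backward through the weekdays Mon→Sun, so Tue, Mon, Sun, Sat → Fri → Thu.
Second component: ×2 each step; -2, -4, -8, -16 → -32 → -64.
So the next two pairs are (Fri, -32) and (Thu, -64).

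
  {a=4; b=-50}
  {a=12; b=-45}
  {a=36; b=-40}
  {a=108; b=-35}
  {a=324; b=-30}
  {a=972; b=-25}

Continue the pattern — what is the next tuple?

For the a, ×3 each step: 4, 12, 36, 108, 324, 972 → 2916.
B — +5 each step: -50, -45, -40, -35, -30, -25 → -20.
Putting it together: {a=2916; b=-20}.

{a=2916; b=-20}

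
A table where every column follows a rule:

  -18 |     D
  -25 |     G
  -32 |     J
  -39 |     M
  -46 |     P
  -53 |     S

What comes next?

-60  V

First component: −7 each step, so -18, -25, -32, -39, -46, -53 → -60.
Letter: letters move forward 3 places in the alphabet; D, G, J, M, P, S → V.
Putting it together: -60  V.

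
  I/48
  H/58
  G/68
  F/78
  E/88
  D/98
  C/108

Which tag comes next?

B/118

Letter: I, H, G, F, E, D, C → B (letters move back 1 place in the alphabet).
Second component: +10 each step; 48, 58, 68, 78, 88, 98, 108 → 118.
Putting it together: B/118.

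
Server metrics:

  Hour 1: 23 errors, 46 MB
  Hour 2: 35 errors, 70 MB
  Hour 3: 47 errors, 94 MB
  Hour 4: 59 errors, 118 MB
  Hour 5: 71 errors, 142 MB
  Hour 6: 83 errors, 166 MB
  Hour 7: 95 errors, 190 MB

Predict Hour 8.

Errors goes 23, 35, 47, 59, 71, 83, 95 → 107 (+12 each step).
MB goes 46, 70, 94, 118, 142, 166, 190 → 214 (always 2 × the errors).
So the next line is 107 errors, 214 MB.

107 errors, 214 MB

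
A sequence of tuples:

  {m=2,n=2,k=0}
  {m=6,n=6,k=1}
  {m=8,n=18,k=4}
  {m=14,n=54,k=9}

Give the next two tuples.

M: each term is the sum of the two before it, so 2, 6, 8, 14 → 22 → 36.
N: ×3 each step, so 2, 6, 18, 54 → 162 → 486.
K: 0, 1, 4, 9 → 16 → 25 (differences are 1, 3, 5, … (increasing by 2 each time)).
Putting the parts together: {m=22,n=162,k=16} and then {m=36,n=486,k=25}.

{m=22,n=162,k=16}, {m=36,n=486,k=25}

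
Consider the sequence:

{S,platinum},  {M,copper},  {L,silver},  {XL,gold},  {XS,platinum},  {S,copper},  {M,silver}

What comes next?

Size goes S, M, L, XL, XS, S, M → L (repeats S → M → L → XL → XS).
Metal — repeats platinum → copper → silver → gold: platinum, copper, silver, gold, platinum, copper, silver → gold.
Combining the parts gives {L,gold}.

{L,gold}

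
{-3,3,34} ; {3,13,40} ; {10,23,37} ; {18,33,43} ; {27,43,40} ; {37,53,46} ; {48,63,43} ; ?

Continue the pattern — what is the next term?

First slot: differences are 6, 7, 8, … (increasing by 1 each time), so -3, 3, 10, 18, 27, 37, 48 → 60.
Second slot: +10 each step; 3, 13, 23, 33, 43, 53, 63 → 73.
Third slot: alternating steps +6, −3, +6, −3, …; 34, 40, 37, 43, 40, 46, 43 → 49.
So the next term is {60,73,49}.

{60,73,49}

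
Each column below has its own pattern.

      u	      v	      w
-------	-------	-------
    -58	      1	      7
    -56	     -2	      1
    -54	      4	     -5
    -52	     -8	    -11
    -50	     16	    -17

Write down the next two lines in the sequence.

For the column u, +2 each step: -58, -56, -54, -52, -50 → -48 → -46.
For the column v, ×(-2) each step: 1, -2, 4, -8, 16 → -32 → 64.
Column w goes 7, 1, -5, -11, -17 → -23 → -29 (−6 each step).
So the next two lines are -48  -32  -23 and -46  64  -29.

-48  -32  -23; -46  64  -29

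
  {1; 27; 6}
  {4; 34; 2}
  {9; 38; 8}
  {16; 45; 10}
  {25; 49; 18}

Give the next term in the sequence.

First part goes 1, 4, 9, 16, 25 → 36 (perfect squares: 1², 2², 3², …).
For the second part, alternating steps +7, +4, +7, +4, …: 27, 34, 38, 45, 49 → 56.
For the third part, each term is the sum of the two before it: 6, 2, 8, 10, 18 → 28.
Putting it together: {36; 56; 28}.

{36; 56; 28}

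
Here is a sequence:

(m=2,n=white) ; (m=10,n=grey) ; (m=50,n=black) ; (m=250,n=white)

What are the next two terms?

M: 2, 10, 50, 250 → 1250 → 6250 (×5 each step).
N — repeats white → grey → black: white, grey, black, white → grey → black.
So the next two terms are (m=1250,n=grey) and (m=6250,n=black).

(m=1250,n=grey), (m=6250,n=black)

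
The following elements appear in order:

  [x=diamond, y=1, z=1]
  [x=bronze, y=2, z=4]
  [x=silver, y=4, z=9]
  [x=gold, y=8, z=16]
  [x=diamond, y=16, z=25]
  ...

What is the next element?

[x=bronze, y=32, z=36]

X: repeats diamond → bronze → silver → gold; diamond, bronze, silver, gold, diamond → bronze.
Y goes 1, 2, 4, 8, 16 → 32 (×2 each step).
Z goes 1, 4, 9, 16, 25 → 36 (perfect squares: 1², 2², 3², …).
So the next element is [x=bronze, y=32, z=36].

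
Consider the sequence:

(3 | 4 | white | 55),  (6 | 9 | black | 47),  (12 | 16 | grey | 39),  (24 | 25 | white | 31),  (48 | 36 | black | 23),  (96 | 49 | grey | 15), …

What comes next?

For the first value, ×2 each step: 3, 6, 12, 24, 48, 96 → 192.
Second value: perfect squares: 2², 3², 4², …; 4, 9, 16, 25, 36, 49 → 64.
Shade: white, black, grey, white, black, grey → white (repeats white → black → grey).
Fourth value: 55, 47, 39, 31, 23, 15 → 7 (−8 each step).
Combining the parts gives (192 | 64 | white | 7).

(192 | 64 | white | 7)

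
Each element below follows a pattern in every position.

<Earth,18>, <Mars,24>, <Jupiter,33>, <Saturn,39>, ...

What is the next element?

<Uranus,48>

For the planet, runs through the planets Mercury→Neptune: Earth, Mars, Jupiter, Saturn → Uranus.
Second entry: alternating steps +6, +9, +6, +9, …, so 18, 24, 33, 39 → 48.
Combining the parts gives <Uranus,48>.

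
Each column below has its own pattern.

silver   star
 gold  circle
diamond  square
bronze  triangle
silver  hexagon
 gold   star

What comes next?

diamond  circle

Rank goes silver, gold, diamond, bronze, silver, gold → diamond (repeats silver → gold → diamond → bronze).
Shape — repeats star → circle → square → triangle → hexagon: star, circle, square, triangle, hexagon, star → circle.
Combining the parts gives diamond  circle.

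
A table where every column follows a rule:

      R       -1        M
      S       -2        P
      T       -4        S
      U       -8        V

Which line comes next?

V  -16  Y

First letter: letters move forward 1 place in the alphabet; R, S, T, U → V.
For the second component, ×2 each step: -1, -2, -4, -8 → -16.
Second letter: letters move forward 3 places in the alphabet; M, P, S, V → Y.
So the next line is V  -16  Y.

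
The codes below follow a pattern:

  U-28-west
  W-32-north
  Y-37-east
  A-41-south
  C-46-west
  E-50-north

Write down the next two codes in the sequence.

G-55-east, I-59-south

For the letter, letters move forward 2 places in the alphabet, wrapping Z→A: U, W, Y, A, C, E → G → I.
Second component goes 28, 32, 37, 41, 46, 50 → 55 → 59 (alternating steps +4, +5, +4, +5, …).
For the direction, repeats west → north → east → south: west, north, east, south, west, north → east → south.
Putting the parts together: G-55-east and then I-59-south.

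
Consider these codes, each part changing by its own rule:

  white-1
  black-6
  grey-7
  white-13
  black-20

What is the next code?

For the shade, repeats white → black → grey: white, black, grey, white, black → grey.
For the second component, each term is the sum of the two before it: 1, 6, 7, 13, 20 → 33.
So the next code is grey-33.

grey-33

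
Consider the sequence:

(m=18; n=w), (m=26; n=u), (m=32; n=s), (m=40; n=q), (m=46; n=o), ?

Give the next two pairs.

(m=54; n=m), (m=60; n=k)

For the m, alternating steps +8, +6, +8, +6, …: 18, 26, 32, 40, 46 → 54 → 60.
For the n, letters move back 2 places in the alphabet: w, u, s, q, o → m → k.
So the next two pairs are (m=54; n=m) and (m=60; n=k).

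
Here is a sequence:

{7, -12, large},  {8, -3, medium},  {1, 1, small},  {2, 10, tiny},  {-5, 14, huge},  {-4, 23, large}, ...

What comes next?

First coordinate: alternating steps +1, −7, +1, −7, …, so 7, 8, 1, 2, -5, -4 → -11.
Second coordinate: alternating steps +9, +4, +9, +4, …, so -12, -3, 1, 10, 14, 23 → 27.
For the size, repeats large → medium → small → tiny → huge: large, medium, small, tiny, huge, large → medium.
Combining the parts gives {-11, 27, medium}.

{-11, 27, medium}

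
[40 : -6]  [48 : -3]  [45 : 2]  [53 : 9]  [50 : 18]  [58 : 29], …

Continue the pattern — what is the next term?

First value: alternating steps +8, −3, +8, −3, …, so 40, 48, 45, 53, 50, 58 → 55.
For the second value, differences are 3, 5, 7, … (increasing by 2 each time): -6, -3, 2, 9, 18, 29 → 42.
So the next term is [55 : 42].

[55 : 42]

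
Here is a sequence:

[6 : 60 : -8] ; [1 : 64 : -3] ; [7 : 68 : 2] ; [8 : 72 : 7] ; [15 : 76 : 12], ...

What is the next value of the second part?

Second part goes 60, 64, 68, 72, 76 → 80 (+4 each step).

80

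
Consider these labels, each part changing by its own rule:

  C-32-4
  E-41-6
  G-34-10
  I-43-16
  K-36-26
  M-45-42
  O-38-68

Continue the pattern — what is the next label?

Letter: C, E, G, I, K, M, O → Q (letters move forward 2 places in the alphabet).
Second component: alternating steps +9, −7, +9, −7, …, so 32, 41, 34, 43, 36, 45, 38 → 47.
For the third component, each term is the sum of the two before it: 4, 6, 10, 16, 26, 42, 68 → 110.
So the next label is Q-47-110.

Q-47-110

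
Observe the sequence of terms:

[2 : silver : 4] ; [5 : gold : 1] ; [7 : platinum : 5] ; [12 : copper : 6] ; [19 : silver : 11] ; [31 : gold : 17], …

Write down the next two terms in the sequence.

[50 : platinum : 28], [81 : copper : 45]

First entry — each term is the sum of the two before it: 2, 5, 7, 12, 19, 31 → 50 → 81.
For the metal, repeats silver → gold → platinum → copper: silver, gold, platinum, copper, silver, gold → platinum → copper.
For the third entry, each term is the sum of the two before it: 4, 1, 5, 6, 11, 17 → 28 → 45.
So the next two terms are [50 : platinum : 28] and [81 : copper : 45].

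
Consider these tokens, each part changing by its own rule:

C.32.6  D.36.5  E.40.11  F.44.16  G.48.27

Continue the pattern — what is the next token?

For the letter, letters move forward 1 place in the alphabet: C, D, E, F, G → H.
Second component — +4 each step: 32, 36, 40, 44, 48 → 52.
Third component: each term is the sum of the two before it; 6, 5, 11, 16, 27 → 43.
Combining the parts gives H.52.43.

H.52.43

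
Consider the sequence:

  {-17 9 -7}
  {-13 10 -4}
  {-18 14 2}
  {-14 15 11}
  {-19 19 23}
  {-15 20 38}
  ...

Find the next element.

{-20 24 56}

First part goes -17, -13, -18, -14, -19, -15 → -20 (alternating steps +4, −5, +4, −5, …).
Second part — alternating steps +1, +4, +1, +4, …: 9, 10, 14, 15, 19, 20 → 24.
Third part: differences are 3, 6, 9, … (increasing by 3 each time), so -7, -4, 2, 11, 23, 38 → 56.
Putting it together: {-20 24 56}.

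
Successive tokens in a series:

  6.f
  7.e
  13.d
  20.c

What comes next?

First component: each term is the sum of the two before it, so 6, 7, 13, 20 → 33.
Letter goes f, e, d, c → b (letters move back 1 place in the alphabet).
Combining the parts gives 33.b.

33.b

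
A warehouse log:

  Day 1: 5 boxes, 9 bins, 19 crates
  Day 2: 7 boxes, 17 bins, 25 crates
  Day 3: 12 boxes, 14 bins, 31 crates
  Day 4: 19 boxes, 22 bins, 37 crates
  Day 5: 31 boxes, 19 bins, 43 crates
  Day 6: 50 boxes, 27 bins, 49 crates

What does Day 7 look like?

Boxes: each term is the sum of the two before it; 5, 7, 12, 19, 31, 50 → 81.
Bins goes 9, 17, 14, 22, 19, 27 → 24 (alternating steps +8, −3, +8, −3, …).
Crates goes 19, 25, 31, 37, 43, 49 → 55 (+6 each step).
Combining the parts gives 81 boxes, 24 bins, 55 crates.

81 boxes, 24 bins, 55 crates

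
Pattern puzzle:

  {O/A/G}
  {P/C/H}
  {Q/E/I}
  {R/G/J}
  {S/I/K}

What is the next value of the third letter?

Third letter: G, H, I, J, K → L (letters move forward 1 place in the alphabet).

L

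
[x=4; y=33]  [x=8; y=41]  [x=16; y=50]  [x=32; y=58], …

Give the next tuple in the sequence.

[x=64; y=67]

X: ×2 each step, so 4, 8, 16, 32 → 64.
Y — alternating steps +8, +9, +8, +9, …: 33, 41, 50, 58 → 67.
Combining the parts gives [x=64; y=67].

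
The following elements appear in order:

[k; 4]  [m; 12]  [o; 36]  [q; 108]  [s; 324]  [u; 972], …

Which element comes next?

Letter goes k, m, o, q, s, u → w (letters move forward 2 places in the alphabet).
Second coordinate goes 4, 12, 36, 108, 324, 972 → 2916 (×3 each step).
So the next element is [w; 2916].

[w; 2916]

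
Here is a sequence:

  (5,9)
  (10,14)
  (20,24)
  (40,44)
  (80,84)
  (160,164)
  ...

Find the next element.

First component: ×2 each step; 5, 10, 20, 40, 80, 160 → 320.
Second component: always 4 more than the first component; 9, 14, 24, 44, 84, 164 → 324.
Combining the parts gives (320,324).

(320,324)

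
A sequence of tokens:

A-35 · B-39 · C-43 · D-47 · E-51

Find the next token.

Letter: letters move forward 1 place in the alphabet, so A, B, C, D, E → F.
Second component goes 35, 39, 43, 47, 51 → 55 (+4 each step).
So the next token is F-55.

F-55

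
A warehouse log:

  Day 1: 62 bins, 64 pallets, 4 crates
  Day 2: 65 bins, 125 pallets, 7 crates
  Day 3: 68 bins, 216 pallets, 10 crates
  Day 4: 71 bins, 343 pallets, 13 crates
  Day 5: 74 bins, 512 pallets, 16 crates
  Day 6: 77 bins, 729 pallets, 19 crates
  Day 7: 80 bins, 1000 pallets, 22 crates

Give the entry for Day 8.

83 bins, 1331 pallets, 25 crates

For the bins, +3 each step: 62, 65, 68, 71, 74, 77, 80 → 83.
Pallets: perfect cubes: 4³, 5³, 6³, …; 64, 125, 216, 343, 512, 729, 1000 → 1331.
For the crates, +3 each step: 4, 7, 10, 13, 16, 19, 22 → 25.
So the next record is 83 bins, 1331 pallets, 25 crates.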